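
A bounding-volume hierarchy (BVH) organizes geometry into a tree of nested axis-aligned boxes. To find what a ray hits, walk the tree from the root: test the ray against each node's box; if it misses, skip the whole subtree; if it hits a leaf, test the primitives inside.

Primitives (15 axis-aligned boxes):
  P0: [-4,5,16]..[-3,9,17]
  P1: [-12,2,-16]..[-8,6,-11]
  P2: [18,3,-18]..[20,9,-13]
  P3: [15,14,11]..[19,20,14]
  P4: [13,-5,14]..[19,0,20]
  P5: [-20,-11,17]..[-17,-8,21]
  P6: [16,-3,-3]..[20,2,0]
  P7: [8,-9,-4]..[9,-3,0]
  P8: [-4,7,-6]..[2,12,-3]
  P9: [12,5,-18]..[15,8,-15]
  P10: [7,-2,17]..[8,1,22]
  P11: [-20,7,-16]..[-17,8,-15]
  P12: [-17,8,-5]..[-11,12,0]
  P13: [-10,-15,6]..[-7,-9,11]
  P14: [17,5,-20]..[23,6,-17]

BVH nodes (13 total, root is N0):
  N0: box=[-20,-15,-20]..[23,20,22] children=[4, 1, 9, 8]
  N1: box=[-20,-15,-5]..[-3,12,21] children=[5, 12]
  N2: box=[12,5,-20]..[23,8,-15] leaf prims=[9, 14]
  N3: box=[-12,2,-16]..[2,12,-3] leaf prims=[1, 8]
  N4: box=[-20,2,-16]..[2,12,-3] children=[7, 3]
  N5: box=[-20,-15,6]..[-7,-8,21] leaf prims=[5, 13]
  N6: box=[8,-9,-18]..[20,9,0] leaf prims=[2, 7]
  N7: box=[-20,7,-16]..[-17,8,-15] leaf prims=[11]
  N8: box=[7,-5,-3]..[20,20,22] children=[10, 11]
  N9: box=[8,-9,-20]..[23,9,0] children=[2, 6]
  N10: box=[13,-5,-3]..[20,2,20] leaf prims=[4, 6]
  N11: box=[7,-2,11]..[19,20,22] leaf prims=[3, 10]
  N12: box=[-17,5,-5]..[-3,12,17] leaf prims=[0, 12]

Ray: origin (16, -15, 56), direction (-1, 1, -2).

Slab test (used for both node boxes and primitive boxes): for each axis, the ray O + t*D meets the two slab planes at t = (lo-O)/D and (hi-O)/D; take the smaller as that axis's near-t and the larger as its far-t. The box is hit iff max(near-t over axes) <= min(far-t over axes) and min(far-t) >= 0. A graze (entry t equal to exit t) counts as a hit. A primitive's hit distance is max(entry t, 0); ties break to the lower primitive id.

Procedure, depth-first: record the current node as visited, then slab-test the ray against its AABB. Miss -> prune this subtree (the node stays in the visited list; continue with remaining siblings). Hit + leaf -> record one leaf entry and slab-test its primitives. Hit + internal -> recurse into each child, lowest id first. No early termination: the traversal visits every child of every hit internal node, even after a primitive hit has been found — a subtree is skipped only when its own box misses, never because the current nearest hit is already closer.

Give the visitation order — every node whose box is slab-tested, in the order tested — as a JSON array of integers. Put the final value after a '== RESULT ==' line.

Walk:
N0 x:[-7,36] y:[0,35] z:[17,38] -> hit [17,35], descend [1, 4, 8, 9]
  N1 x:[19,36] y:[0,27] z:[35/2,61/2] -> hit [19,27], descend [5, 12]
    N5 x:[23,36] y:[0,7] z:[35/2,25] -> miss, prune
    N12 x:[19,33] y:[20,27] z:[39/2,61/2] -> hit [20,27] leaf, test {P0@t=20, P12(miss)}
  N4 x:[14,36] y:[17,27] z:[59/2,36] -> miss, prune
  N8 x:[-4,9] y:[10,35] z:[17,59/2] -> miss, prune
  N9 x:[-7,8] y:[6,24] z:[28,38] -> miss, prune

7 AABB tests over nodes [0, 1, 5, 12, 4, 8, 9]; 1 leaf entered; closest P0.

== RESULT ==
[0, 1, 5, 12, 4, 8, 9]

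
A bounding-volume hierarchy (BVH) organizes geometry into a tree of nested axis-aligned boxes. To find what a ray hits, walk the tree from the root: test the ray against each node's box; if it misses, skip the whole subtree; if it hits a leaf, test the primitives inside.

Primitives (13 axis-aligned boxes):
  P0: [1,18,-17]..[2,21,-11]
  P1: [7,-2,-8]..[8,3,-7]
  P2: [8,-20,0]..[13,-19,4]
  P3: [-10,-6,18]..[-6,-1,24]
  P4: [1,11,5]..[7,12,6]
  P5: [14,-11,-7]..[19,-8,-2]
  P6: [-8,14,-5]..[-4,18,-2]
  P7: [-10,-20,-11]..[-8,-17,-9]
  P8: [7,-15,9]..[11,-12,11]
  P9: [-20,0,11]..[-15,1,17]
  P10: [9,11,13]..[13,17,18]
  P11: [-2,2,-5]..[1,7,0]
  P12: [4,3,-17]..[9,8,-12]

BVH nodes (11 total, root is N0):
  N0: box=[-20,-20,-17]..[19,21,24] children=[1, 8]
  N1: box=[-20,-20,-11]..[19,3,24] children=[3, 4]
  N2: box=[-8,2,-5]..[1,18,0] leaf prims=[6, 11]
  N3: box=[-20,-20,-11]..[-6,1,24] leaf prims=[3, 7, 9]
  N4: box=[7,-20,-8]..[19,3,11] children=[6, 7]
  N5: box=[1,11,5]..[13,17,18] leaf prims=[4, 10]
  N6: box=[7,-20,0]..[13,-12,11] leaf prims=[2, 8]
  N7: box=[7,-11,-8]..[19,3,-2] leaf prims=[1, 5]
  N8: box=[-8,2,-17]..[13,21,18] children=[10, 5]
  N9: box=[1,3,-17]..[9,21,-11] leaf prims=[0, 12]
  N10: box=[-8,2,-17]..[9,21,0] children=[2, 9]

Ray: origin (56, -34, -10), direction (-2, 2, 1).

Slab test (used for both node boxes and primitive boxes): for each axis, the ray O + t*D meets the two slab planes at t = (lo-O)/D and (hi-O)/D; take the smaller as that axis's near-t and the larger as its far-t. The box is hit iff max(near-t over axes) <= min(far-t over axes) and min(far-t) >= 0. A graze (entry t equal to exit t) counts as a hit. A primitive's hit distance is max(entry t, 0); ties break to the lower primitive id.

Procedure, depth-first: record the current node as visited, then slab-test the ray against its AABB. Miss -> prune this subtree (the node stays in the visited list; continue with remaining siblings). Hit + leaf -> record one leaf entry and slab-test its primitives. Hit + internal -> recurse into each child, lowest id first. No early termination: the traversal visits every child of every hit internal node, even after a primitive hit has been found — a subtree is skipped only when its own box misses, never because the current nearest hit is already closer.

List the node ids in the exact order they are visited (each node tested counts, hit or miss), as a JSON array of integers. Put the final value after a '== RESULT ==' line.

Trace the traversal:
N0 x:[37/2,38] y:[7,55/2] z:[-7,34] -> hit [37/2,55/2], descend [1, 8]
  N1 x:[37/2,38] y:[7,37/2] z:[-1,34] -> hit [37/2,37/2], descend [3, 4]
    N3 x:[31,38] y:[7,35/2] z:[-1,34] -> miss, prune
    N4 x:[37/2,49/2] y:[7,37/2] z:[2,21] -> hit [37/2,37/2], descend [6, 7]
      N6 x:[43/2,49/2] y:[7,11] z:[10,21] -> miss, prune
      N7 x:[37/2,49/2] y:[23/2,37/2] z:[2,8] -> miss, prune
  N8 x:[43/2,32] y:[18,55/2] z:[-7,28] -> hit [43/2,55/2], descend [5, 10]
    N5 x:[43/2,55/2] y:[45/2,51/2] z:[15,28] -> hit [45/2,51/2] leaf, test {P4(miss), P10@t=23}
    N10 x:[47/2,32] y:[18,55/2] z:[-7,10] -> miss, prune

9 AABB tests over nodes [0, 1, 3, 4, 6, 7, 8, 5, 10]; 1 leaf entered; closest P10.

== RESULT ==
[0, 1, 3, 4, 6, 7, 8, 5, 10]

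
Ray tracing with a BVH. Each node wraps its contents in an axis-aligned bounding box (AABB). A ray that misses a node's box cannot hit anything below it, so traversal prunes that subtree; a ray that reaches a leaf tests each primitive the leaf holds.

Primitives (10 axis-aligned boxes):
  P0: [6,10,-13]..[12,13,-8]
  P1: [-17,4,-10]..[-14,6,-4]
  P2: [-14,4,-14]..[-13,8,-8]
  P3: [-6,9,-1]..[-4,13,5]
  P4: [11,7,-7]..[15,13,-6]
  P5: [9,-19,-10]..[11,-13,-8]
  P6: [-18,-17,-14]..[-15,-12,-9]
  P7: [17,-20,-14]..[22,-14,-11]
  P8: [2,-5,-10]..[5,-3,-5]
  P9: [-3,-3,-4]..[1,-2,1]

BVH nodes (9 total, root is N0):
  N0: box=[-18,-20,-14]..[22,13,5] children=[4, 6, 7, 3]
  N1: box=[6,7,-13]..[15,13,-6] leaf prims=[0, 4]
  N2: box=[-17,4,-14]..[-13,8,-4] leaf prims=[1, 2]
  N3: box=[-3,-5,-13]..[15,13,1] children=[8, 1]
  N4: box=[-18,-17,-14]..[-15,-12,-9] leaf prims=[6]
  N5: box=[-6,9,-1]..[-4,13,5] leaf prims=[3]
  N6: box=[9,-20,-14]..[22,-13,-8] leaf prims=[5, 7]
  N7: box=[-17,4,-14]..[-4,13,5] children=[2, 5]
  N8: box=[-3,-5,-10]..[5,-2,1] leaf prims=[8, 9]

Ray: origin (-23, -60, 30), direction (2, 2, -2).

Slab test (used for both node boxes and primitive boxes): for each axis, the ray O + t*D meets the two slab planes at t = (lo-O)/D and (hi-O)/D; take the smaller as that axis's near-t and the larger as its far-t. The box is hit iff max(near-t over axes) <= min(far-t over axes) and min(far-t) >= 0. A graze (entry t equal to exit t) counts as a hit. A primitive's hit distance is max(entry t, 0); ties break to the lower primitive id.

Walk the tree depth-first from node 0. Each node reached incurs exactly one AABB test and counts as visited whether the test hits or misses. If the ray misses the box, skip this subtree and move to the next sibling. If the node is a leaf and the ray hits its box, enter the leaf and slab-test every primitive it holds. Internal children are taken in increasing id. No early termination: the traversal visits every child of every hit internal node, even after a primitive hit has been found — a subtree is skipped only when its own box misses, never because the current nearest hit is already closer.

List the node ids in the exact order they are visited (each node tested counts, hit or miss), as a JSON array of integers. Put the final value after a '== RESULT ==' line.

Traverse from the root:
N0 x:[5/2,45/2] y:[20,73/2] z:[25/2,22] -> hit [20,22], descend [3, 4, 6, 7]
  N3 x:[10,19] y:[55/2,73/2] z:[29/2,43/2] -> miss, prune
  N4 x:[5/2,4] y:[43/2,24] z:[39/2,22] -> miss, prune
  N6 x:[16,45/2] y:[20,47/2] z:[19,22] -> hit [20,22] leaf, test {P5(miss), P7@t=41/2}
  N7 x:[3,19/2] y:[32,73/2] z:[25/2,22] -> miss, prune

Summary -> nodes [0, 3, 4, 6, 7]; box-tests=5; leaf-entries=1; first=P7

== RESULT ==
[0, 3, 4, 6, 7]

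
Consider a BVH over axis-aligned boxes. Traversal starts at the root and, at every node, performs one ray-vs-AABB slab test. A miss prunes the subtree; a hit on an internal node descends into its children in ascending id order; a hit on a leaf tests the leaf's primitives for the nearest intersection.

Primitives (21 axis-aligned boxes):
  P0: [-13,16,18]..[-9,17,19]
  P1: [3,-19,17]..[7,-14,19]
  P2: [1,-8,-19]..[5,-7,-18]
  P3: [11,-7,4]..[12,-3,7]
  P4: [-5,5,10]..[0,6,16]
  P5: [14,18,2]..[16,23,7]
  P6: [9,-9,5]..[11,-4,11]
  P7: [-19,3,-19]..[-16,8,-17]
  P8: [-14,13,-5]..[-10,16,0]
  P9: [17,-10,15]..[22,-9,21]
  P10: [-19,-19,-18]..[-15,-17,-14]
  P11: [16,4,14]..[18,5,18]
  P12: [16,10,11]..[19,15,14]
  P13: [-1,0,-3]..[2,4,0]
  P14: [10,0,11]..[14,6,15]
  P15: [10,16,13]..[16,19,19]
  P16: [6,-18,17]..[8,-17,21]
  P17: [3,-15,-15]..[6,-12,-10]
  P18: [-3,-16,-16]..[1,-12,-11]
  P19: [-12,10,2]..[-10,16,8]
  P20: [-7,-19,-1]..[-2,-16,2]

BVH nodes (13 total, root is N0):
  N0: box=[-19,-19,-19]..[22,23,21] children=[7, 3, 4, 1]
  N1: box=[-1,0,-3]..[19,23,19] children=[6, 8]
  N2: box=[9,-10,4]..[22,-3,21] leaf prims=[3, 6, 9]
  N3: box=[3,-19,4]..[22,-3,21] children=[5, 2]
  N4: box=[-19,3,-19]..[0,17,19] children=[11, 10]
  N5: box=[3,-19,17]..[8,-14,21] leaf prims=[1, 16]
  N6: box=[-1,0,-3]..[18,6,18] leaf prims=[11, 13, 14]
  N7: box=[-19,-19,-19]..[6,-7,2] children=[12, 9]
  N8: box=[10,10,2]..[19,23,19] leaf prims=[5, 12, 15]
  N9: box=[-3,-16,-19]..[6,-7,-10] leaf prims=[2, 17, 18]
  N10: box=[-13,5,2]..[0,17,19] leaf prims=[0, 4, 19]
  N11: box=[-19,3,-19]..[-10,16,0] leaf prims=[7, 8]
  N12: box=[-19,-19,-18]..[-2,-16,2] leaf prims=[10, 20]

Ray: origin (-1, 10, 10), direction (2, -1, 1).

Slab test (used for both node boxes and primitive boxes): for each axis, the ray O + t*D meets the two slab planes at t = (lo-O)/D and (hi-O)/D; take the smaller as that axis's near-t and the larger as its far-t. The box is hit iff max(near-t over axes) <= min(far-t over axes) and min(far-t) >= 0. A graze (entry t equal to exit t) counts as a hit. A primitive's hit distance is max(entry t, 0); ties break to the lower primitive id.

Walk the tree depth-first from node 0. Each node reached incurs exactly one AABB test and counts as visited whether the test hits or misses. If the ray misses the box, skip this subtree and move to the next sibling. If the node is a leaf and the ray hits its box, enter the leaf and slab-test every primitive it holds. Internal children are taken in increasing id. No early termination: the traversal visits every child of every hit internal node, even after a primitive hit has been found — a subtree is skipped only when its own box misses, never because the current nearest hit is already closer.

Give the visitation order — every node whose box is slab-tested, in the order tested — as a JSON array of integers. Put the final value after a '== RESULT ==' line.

Walk:
N0 x:[-9,23/2] y:[-13,29] z:[-29,11] -> hit [-9,11], descend [1, 3, 4, 7]
  N1 x:[0,10] y:[-13,10] z:[-13,9] -> hit [0,9], descend [6, 8]
    N6 x:[0,19/2] y:[4,10] z:[-13,8] -> hit [4,8] leaf, test {P11(miss), P13(miss), P14(miss)}
    N8 x:[11/2,10] y:[-13,0] z:[-8,9] -> miss, prune
  N3 x:[2,23/2] y:[13,29] z:[-6,11] -> miss, prune
  N4 x:[-9,1/2] y:[-7,7] z:[-29,9] -> hit [-7,1/2], descend [10, 11]
    N10 x:[-6,1/2] y:[-7,5] z:[-8,9] -> hit [-6,1/2] leaf, test {P0(miss), P4(miss), P19(miss)}
    N11 x:[-9,-9/2] y:[-6,7] z:[-29,-10] -> miss, prune
  N7 x:[-9,7/2] y:[17,29] z:[-29,-8] -> miss, prune

Visited [0, 1, 6, 8, 3, 4, 10, 11, 7]. Tests: 9 box, 2 leaf. Nearest: miss.

== RESULT ==
[0, 1, 6, 8, 3, 4, 10, 11, 7]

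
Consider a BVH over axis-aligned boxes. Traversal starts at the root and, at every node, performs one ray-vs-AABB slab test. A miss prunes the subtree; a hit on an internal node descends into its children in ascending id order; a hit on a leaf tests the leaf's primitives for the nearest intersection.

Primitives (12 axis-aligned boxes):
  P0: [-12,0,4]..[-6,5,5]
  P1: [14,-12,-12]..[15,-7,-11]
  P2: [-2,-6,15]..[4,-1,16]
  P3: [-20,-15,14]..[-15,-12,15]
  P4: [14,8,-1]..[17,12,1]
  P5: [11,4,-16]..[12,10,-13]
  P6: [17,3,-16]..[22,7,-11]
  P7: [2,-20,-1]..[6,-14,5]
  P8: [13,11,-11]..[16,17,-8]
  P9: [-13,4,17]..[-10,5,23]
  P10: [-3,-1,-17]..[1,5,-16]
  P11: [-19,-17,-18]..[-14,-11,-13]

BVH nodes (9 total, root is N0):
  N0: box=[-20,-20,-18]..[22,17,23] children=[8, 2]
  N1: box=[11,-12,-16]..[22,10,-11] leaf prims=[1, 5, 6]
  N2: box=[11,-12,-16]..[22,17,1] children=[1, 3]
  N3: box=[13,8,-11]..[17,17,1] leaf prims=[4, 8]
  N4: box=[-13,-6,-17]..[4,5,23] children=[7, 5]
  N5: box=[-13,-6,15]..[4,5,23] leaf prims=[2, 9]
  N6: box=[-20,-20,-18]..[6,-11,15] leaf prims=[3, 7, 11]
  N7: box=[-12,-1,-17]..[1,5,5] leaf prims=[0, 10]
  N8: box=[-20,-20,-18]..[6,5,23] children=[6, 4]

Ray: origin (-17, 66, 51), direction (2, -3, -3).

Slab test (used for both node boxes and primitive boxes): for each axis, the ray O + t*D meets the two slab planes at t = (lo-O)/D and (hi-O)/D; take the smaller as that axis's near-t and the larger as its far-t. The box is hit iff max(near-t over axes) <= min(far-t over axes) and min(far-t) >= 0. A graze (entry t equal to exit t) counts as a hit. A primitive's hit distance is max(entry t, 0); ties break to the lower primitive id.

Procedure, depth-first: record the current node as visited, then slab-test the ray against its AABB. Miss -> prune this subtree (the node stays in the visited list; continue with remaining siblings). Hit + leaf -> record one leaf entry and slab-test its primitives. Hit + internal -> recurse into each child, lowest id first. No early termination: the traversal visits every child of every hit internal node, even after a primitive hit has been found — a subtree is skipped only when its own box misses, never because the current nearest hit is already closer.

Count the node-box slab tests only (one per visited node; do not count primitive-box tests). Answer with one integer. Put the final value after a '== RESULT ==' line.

Trace the traversal:
N0 x:[-3/2,39/2] y:[49/3,86/3] z:[28/3,23] -> hit [49/3,39/2], descend [2, 8]
  N2 x:[14,39/2] y:[49/3,26] z:[50/3,67/3] -> hit [50/3,39/2], descend [1, 3]
    N1 x:[14,39/2] y:[56/3,26] z:[62/3,67/3] -> miss, prune
    N3 x:[15,17] y:[49/3,58/3] z:[50/3,62/3] -> hit [50/3,17] leaf, test {P4(miss), P8(miss)}
  N8 x:[-3/2,23/2] y:[61/3,86/3] z:[28/3,23] -> miss, prune

Summary -> nodes [0, 2, 1, 3, 8]; box-tests=5; leaf-entries=1; first=miss

== RESULT ==
5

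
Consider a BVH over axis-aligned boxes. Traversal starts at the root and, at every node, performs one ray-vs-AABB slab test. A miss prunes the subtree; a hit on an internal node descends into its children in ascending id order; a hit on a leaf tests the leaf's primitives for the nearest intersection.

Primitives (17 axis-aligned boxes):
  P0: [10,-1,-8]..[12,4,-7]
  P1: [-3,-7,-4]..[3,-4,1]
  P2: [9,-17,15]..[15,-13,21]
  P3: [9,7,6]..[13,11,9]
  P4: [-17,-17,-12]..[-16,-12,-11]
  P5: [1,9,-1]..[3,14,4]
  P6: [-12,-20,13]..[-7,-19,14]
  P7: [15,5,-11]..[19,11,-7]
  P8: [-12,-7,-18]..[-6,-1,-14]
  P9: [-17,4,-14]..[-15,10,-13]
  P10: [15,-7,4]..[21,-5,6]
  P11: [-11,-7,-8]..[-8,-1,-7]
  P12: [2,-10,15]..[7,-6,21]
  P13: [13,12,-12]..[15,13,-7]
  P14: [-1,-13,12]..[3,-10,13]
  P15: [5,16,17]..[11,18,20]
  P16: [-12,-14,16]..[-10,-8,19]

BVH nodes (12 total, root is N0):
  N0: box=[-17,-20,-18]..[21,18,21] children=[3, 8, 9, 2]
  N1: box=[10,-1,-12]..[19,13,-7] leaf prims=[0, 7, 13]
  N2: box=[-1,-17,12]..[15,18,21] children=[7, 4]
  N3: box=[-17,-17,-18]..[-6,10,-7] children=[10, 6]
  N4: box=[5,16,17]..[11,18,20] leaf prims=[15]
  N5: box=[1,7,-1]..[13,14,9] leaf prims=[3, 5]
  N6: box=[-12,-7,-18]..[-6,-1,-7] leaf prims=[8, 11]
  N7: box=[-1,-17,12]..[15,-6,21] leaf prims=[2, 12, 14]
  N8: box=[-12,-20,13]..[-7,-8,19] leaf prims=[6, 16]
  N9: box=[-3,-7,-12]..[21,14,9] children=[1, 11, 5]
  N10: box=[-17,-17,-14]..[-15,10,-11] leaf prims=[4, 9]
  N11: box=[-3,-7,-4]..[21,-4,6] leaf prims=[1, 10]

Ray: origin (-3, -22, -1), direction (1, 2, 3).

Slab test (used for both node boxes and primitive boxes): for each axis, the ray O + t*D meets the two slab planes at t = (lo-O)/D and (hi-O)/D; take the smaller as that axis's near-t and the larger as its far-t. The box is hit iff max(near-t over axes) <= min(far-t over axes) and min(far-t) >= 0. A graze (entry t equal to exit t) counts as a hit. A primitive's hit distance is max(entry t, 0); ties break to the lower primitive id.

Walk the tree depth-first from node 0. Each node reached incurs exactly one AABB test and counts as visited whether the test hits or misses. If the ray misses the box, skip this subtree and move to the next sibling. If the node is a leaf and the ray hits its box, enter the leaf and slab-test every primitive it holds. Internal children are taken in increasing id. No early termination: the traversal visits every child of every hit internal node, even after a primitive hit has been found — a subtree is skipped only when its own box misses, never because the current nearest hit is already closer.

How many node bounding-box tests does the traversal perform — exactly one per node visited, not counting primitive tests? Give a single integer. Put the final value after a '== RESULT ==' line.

Trace the traversal:
N0 x:[-14,24] y:[1,20] z:[-17/3,22/3] -> hit [1,22/3], descend [2, 3, 8, 9]
  N2 x:[2,18] y:[5/2,20] z:[13/3,22/3] -> hit [13/3,22/3], descend [4, 7]
    N4 x:[8,14] y:[19,20] z:[6,7] -> miss, prune
    N7 x:[2,18] y:[5/2,8] z:[13/3,22/3] -> hit [13/3,22/3] leaf, test {P2(miss), P12@t=6, P14@t=9/2}
  N3 x:[-14,-3] y:[5/2,16] z:[-17/3,-2] -> miss, prune
  N8 x:[-9,-4] y:[1,7] z:[14/3,20/3] -> miss, prune
  N9 x:[0,24] y:[15/2,18] z:[-11/3,10/3] -> miss, prune

7 AABB tests over nodes [0, 2, 4, 7, 3, 8, 9]; 1 leaf entered; closest P14.

== RESULT ==
7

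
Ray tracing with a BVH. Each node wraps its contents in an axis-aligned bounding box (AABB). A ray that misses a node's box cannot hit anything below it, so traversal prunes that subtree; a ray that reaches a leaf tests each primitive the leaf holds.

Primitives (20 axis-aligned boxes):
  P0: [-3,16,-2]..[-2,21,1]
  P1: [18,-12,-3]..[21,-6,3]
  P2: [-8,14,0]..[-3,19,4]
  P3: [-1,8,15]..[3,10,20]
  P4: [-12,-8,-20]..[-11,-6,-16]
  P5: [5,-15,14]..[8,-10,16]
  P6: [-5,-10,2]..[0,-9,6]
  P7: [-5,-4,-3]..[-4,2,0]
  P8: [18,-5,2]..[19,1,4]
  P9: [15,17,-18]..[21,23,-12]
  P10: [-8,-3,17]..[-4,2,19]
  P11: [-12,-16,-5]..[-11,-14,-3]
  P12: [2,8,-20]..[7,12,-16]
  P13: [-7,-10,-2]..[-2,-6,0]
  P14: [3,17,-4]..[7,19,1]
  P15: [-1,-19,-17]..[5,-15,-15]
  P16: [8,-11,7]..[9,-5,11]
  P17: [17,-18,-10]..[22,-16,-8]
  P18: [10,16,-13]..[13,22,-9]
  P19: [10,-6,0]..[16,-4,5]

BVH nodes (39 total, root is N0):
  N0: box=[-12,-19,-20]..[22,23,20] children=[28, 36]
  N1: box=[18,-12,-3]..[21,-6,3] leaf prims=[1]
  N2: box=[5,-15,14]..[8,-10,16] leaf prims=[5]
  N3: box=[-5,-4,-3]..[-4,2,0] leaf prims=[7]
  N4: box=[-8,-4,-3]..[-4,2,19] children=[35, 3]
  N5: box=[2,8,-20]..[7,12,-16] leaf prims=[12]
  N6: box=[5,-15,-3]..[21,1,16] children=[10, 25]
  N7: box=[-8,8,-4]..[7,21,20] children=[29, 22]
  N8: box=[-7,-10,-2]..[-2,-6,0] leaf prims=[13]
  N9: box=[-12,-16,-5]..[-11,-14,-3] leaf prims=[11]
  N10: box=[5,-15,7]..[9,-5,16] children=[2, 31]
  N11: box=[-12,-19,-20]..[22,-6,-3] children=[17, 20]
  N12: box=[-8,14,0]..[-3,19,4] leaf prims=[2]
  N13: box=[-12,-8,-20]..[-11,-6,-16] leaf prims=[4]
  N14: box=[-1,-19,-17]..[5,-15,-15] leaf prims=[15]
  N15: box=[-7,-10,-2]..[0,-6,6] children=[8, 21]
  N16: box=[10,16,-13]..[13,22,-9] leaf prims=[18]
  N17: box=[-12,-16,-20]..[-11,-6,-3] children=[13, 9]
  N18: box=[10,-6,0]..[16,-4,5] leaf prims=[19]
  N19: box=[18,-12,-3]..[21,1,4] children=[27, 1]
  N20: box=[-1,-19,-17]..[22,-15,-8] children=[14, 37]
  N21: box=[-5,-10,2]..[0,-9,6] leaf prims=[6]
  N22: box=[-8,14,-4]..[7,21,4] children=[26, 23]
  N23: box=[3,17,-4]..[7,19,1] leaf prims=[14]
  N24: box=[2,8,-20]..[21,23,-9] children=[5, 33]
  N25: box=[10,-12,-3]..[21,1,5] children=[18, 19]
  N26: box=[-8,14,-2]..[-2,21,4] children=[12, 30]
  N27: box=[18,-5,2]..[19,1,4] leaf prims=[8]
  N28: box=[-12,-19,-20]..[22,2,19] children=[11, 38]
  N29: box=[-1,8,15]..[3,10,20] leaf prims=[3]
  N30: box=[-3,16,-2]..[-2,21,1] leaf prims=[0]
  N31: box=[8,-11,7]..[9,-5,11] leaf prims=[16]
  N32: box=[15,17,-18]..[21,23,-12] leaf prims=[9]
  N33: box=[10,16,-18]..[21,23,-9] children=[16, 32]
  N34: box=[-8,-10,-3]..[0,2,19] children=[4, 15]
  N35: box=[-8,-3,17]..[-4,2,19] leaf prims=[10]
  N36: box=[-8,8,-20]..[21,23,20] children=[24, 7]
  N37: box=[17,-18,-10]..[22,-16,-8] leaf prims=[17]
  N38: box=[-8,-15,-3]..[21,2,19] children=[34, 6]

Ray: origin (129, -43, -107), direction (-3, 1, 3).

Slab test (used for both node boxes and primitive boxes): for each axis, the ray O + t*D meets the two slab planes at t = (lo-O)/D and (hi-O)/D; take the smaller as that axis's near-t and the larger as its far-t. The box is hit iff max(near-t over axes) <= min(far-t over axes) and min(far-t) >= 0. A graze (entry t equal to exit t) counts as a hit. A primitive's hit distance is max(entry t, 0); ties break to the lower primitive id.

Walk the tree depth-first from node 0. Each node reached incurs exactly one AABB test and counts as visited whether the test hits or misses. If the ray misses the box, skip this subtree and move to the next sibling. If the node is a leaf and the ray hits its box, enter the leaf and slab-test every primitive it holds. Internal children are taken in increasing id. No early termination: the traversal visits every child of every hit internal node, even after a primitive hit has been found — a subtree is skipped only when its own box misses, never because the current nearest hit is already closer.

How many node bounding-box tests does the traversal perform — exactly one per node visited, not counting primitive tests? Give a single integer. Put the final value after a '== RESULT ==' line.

Traverse from the root:
N0 x:[107/3,47] y:[24,66] z:[29,127/3] -> hit [107/3,127/3], descend [28, 36]
  N28 x:[107/3,47] y:[24,45] z:[29,42] -> hit [107/3,42], descend [11, 38]
    N11 x:[107/3,47] y:[24,37] z:[29,104/3] -> miss, prune
    N38 x:[36,137/3] y:[28,45] z:[104/3,42] -> hit [36,42], descend [6, 34]
      N6 x:[36,124/3] y:[28,44] z:[104/3,41] -> hit [36,41], descend [10, 25]
        N10 x:[40,124/3] y:[28,38] z:[38,41] -> miss, prune
        N25 x:[36,119/3] y:[31,44] z:[104/3,112/3] -> hit [36,112/3], descend [18, 19]
          N18 x:[113/3,119/3] y:[37,39] z:[107/3,112/3] -> miss, prune
          N19 x:[36,37] y:[31,44] z:[104/3,37] -> hit [36,37], descend [1, 27]
            N1 x:[36,37] y:[31,37] z:[104/3,110/3] -> hit [36,110/3] leaf, test {P1@t=36}
            N27 x:[110/3,37] y:[38,44] z:[109/3,37] -> miss, prune
      N34 x:[43,137/3] y:[33,45] z:[104/3,42] -> miss, prune
  N36 x:[36,137/3] y:[51,66] z:[29,127/3] -> miss, prune

order=[0, 28, 11, 38, 6, 10, 25, 18, 19, 1, 27, 34, 36]  |boxes|=13  |leaves|=1  hit=P1

== RESULT ==
13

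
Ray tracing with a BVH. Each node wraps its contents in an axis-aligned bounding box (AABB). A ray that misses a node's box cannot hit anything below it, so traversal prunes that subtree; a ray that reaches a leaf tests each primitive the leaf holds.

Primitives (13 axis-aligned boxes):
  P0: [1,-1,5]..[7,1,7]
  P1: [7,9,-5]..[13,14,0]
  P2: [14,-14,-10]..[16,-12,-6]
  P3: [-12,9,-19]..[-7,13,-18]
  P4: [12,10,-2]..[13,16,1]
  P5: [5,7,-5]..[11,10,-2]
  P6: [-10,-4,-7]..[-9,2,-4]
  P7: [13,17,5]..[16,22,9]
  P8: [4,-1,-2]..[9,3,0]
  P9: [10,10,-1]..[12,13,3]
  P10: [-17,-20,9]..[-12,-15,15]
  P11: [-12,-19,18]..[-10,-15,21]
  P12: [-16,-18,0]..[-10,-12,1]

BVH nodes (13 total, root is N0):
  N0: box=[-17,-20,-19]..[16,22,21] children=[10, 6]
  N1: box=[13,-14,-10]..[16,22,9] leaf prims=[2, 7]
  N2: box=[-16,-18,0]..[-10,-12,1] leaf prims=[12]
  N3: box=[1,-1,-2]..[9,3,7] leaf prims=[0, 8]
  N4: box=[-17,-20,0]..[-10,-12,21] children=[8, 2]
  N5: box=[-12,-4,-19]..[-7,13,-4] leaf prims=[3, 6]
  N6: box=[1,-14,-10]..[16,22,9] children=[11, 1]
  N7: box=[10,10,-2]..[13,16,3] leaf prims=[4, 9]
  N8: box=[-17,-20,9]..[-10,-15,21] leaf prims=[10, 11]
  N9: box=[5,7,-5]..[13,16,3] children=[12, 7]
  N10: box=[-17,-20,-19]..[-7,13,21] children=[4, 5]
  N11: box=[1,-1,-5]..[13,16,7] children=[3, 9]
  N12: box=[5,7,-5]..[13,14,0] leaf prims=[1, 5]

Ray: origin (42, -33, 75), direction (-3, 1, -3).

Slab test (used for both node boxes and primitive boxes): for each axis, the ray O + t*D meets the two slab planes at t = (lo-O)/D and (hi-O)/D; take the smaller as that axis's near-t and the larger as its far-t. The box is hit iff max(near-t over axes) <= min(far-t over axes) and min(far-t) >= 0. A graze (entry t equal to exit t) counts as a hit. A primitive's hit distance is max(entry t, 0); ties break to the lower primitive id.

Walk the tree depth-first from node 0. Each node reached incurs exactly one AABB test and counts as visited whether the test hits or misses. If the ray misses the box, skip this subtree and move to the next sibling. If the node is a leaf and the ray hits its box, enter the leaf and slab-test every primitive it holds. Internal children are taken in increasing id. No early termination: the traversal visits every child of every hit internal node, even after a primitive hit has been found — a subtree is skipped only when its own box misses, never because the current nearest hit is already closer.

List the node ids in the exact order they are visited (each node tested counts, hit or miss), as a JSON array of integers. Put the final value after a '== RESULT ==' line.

Walk:
N0 x:[26/3,59/3] y:[13,55] z:[18,94/3] -> hit [18,59/3], descend [6, 10]
  N6 x:[26/3,41/3] y:[19,55] z:[22,85/3] -> miss, prune
  N10 x:[49/3,59/3] y:[13,46] z:[18,94/3] -> hit [18,59/3], descend [4, 5]
    N4 x:[52/3,59/3] y:[13,21] z:[18,25] -> hit [18,59/3], descend [2, 8]
      N2 x:[52/3,58/3] y:[15,21] z:[74/3,25] -> miss, prune
      N8 x:[52/3,59/3] y:[13,18] z:[18,22] -> hit [18,18] leaf, test {P10(miss), P11@t=18}
    N5 x:[49/3,18] y:[29,46] z:[79/3,94/3] -> miss, prune

7 AABB tests over nodes [0, 6, 10, 4, 2, 8, 5]; 1 leaf entered; closest P11.

== RESULT ==
[0, 6, 10, 4, 2, 8, 5]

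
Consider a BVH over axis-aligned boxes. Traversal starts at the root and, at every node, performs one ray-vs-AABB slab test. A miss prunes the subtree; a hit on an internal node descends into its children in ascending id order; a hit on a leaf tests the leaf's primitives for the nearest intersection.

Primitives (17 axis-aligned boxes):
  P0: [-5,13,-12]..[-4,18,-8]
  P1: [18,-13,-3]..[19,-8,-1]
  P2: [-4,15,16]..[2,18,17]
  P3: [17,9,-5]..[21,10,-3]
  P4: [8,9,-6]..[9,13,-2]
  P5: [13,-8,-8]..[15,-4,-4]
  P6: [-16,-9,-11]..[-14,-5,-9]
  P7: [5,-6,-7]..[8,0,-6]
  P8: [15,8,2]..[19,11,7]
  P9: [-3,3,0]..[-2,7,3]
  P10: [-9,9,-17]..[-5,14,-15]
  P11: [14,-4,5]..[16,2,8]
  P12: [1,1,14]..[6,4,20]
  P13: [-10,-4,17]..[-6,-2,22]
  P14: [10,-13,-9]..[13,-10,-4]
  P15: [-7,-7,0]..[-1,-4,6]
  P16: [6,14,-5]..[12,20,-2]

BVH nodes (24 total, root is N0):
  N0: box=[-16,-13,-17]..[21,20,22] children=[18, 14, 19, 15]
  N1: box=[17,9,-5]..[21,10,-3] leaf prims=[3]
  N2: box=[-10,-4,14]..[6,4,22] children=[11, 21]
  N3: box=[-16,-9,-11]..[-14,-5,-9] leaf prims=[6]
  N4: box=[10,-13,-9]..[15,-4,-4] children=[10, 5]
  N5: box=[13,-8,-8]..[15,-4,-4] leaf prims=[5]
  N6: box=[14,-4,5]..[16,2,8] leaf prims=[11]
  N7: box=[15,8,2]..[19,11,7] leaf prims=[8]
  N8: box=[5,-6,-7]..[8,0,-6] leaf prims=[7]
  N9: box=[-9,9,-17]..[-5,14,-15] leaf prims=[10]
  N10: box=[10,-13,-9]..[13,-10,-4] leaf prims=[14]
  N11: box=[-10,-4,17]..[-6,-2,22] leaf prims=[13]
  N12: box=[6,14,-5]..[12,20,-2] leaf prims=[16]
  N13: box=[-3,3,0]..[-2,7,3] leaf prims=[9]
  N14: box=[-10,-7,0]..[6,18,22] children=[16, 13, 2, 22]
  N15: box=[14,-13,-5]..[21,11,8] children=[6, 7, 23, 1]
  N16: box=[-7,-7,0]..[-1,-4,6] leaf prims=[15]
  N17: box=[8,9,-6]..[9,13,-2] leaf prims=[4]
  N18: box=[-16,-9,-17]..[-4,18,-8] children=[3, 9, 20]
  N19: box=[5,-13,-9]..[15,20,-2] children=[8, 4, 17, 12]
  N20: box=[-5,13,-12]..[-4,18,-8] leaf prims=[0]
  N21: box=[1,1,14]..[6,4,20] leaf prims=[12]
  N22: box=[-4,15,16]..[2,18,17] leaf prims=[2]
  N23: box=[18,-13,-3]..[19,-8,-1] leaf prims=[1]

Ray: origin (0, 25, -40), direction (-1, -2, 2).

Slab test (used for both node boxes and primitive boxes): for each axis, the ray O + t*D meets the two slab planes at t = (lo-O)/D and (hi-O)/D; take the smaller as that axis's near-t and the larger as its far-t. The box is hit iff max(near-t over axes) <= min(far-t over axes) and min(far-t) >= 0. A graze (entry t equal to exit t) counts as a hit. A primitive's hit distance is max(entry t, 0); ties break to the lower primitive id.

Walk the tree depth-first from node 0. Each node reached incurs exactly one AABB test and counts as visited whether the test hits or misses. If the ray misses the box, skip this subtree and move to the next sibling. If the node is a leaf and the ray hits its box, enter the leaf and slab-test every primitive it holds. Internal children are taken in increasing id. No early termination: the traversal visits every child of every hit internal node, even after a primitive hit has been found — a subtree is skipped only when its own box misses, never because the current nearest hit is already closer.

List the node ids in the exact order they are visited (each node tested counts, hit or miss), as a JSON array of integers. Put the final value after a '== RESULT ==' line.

Traverse from the root:
N0 x:[-21,16] y:[5/2,19] z:[23/2,31] -> hit [23/2,16], descend [14, 15, 18, 19]
  N14 x:[-6,10] y:[7/2,16] z:[20,31] -> miss, prune
  N15 x:[-21,-14] y:[7,19] z:[35/2,24] -> miss, prune
  N18 x:[4,16] y:[7/2,17] z:[23/2,16] -> hit [23/2,16], descend [3, 9, 20]
    N3 x:[14,16] y:[15,17] z:[29/2,31/2] -> hit [15,31/2] leaf, test {P6@t=15}
    N9 x:[5,9] y:[11/2,8] z:[23/2,25/2] -> miss, prune
    N20 x:[4,5] y:[7/2,6] z:[14,16] -> miss, prune
  N19 x:[-15,-5] y:[5/2,19] z:[31/2,19] -> miss, prune

8 AABB tests over nodes [0, 14, 15, 18, 3, 9, 20, 19]; 1 leaf entered; closest P6.

== RESULT ==
[0, 14, 15, 18, 3, 9, 20, 19]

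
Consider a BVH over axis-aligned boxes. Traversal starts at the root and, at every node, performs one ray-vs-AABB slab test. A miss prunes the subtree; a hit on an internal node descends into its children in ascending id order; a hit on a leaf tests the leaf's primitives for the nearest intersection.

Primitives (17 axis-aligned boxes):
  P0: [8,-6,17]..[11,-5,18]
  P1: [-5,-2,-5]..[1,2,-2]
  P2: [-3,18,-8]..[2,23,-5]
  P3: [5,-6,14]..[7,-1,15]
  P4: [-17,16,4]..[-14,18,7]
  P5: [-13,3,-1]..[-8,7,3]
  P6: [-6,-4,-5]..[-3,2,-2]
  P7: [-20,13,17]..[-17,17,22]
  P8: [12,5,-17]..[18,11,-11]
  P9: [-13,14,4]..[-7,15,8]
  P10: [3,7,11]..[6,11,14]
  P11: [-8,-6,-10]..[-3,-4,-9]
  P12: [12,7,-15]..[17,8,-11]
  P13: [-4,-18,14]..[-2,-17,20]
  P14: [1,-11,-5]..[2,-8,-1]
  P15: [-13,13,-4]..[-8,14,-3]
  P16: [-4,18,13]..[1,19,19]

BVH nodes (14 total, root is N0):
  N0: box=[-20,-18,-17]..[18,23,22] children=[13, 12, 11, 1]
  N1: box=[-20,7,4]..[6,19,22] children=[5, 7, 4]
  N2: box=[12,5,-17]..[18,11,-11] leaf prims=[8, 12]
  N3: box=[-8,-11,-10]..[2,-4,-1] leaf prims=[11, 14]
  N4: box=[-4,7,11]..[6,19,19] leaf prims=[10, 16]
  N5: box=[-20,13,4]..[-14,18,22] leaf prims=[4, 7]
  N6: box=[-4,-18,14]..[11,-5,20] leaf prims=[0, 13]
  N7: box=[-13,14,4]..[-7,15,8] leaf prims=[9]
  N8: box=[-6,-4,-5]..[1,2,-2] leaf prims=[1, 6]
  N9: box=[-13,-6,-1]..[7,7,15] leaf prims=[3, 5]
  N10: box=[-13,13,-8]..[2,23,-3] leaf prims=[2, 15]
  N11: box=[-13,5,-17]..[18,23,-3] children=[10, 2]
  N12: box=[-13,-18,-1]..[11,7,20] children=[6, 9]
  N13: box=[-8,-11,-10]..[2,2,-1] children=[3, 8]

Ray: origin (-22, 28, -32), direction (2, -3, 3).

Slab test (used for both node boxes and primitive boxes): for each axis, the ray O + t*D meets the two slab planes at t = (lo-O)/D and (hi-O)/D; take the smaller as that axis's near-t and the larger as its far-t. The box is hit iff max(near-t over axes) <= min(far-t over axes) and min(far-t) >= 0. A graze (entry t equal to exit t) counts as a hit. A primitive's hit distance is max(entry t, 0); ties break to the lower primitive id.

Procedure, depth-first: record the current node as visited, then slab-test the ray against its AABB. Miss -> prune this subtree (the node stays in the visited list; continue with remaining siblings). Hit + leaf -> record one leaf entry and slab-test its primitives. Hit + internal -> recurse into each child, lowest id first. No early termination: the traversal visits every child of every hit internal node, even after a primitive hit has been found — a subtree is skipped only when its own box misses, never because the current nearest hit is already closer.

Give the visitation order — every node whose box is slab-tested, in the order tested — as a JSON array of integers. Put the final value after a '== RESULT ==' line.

Trace the traversal:
N0 x:[1,20] y:[5/3,46/3] z:[5,18] -> hit [5,46/3], descend [1, 11, 12, 13]
  N1 x:[1,14] y:[3,7] z:[12,18] -> miss, prune
  N11 x:[9/2,20] y:[5/3,23/3] z:[5,29/3] -> hit [5,23/3], descend [2, 10]
    N2 x:[17,20] y:[17/3,23/3] z:[5,7] -> miss, prune
    N10 x:[9/2,12] y:[5/3,5] z:[8,29/3] -> miss, prune
  N12 x:[9/2,33/2] y:[7,46/3] z:[31/3,52/3] -> hit [31/3,46/3], descend [6, 9]
    N6 x:[9,33/2] y:[11,46/3] z:[46/3,52/3] -> hit [46/3,46/3] leaf, test {P0(miss), P13(miss)}
    N9 x:[9/2,29/2] y:[7,34/3] z:[31/3,47/3] -> hit [31/3,34/3] leaf, test {P3(miss), P5(miss)}
  N13 x:[7,12] y:[26/3,13] z:[22/3,31/3] -> hit [26/3,31/3], descend [3, 8]
    N3 x:[7,12] y:[32/3,13] z:[22/3,31/3] -> miss, prune
    N8 x:[8,23/2] y:[26/3,32/3] z:[9,10] -> hit [9,10] leaf, test {P1@t=9, P6@t=9}

11 AABB tests over nodes [0, 1, 11, 2, 10, 12, 6, 9, 13, 3, 8]; 3 leaves entered; closest P1.

== RESULT ==
[0, 1, 11, 2, 10, 12, 6, 9, 13, 3, 8]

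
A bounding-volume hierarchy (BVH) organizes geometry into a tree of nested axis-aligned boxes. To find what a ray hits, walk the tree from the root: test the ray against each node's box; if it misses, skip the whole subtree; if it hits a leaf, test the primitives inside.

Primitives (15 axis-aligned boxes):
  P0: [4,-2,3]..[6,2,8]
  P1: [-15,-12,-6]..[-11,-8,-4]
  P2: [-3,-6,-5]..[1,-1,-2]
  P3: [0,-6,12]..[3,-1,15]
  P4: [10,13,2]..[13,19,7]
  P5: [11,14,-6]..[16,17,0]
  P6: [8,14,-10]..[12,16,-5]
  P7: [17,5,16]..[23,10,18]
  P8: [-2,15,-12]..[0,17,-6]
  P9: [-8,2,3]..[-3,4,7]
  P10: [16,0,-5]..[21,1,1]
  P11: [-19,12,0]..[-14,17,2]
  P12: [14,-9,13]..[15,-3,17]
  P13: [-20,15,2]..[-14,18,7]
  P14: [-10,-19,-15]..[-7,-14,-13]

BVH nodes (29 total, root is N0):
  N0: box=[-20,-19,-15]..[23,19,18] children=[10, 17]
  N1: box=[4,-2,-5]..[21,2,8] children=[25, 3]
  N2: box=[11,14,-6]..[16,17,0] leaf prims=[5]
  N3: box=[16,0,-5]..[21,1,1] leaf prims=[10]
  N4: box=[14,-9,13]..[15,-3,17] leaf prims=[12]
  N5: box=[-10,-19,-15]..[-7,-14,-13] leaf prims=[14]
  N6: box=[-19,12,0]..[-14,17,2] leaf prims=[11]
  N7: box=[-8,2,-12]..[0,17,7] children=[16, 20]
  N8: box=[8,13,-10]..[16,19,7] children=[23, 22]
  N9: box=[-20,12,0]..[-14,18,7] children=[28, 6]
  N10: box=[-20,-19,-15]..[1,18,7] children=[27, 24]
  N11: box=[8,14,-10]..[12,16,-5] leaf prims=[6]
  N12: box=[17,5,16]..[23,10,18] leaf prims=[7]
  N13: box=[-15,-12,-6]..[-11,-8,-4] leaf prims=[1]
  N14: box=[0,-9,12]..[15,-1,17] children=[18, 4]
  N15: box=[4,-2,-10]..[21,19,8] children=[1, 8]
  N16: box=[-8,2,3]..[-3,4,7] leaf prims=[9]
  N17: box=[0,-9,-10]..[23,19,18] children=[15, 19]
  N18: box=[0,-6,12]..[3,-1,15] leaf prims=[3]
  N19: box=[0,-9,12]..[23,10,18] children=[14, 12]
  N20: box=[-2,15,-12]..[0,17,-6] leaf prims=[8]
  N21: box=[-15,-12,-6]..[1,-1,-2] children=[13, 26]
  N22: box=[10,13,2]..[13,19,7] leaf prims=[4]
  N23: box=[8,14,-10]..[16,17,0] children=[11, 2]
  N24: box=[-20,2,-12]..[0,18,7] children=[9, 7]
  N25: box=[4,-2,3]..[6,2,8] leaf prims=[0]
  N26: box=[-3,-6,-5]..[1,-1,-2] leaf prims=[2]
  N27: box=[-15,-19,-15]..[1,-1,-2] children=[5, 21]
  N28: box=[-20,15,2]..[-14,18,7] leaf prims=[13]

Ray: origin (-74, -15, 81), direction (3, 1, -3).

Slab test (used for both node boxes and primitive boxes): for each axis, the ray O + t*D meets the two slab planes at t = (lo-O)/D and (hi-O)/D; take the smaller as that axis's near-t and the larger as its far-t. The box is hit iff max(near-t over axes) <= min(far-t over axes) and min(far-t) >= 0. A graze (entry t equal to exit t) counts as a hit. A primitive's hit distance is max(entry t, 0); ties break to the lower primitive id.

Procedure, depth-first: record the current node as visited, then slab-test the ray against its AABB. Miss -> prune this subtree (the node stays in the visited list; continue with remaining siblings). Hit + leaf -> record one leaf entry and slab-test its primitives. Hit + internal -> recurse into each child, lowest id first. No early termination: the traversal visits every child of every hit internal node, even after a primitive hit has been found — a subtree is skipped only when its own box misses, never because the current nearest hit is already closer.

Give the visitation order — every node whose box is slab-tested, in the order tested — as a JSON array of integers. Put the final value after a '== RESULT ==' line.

Trace the traversal:
N0 x:[18,97/3] y:[-4,34] z:[21,32] -> hit [21,32], descend [10, 17]
  N10 x:[18,25] y:[-4,33] z:[74/3,32] -> hit [74/3,25], descend [24, 27]
    N24 x:[18,74/3] y:[17,33] z:[74/3,31] -> hit [74/3,74/3], descend [7, 9]
      N7 x:[22,74/3] y:[17,32] z:[74/3,31] -> hit [74/3,74/3], descend [16, 20]
        N16 x:[22,71/3] y:[17,19] z:[74/3,26] -> miss, prune
        N20 x:[24,74/3] y:[30,32] z:[29,31] -> miss, prune
      N9 x:[18,20] y:[27,33] z:[74/3,27] -> miss, prune
    N27 x:[59/3,25] y:[-4,14] z:[83/3,32] -> miss, prune
  N17 x:[74/3,97/3] y:[6,34] z:[21,91/3] -> hit [74/3,91/3], descend [15, 19]
    N15 x:[26,95/3] y:[13,34] z:[73/3,91/3] -> hit [26,91/3], descend [1, 8]
      N1 x:[26,95/3] y:[13,17] z:[73/3,86/3] -> miss, prune
      N8 x:[82/3,30] y:[28,34] z:[74/3,91/3] -> hit [28,30], descend [22, 23]
        N22 x:[28,29] y:[28,34] z:[74/3,79/3] -> miss, prune
        N23 x:[82/3,30] y:[29,32] z:[27,91/3] -> hit [29,30], descend [2, 11]
          N2 x:[85/3,30] y:[29,32] z:[27,29] -> hit [29,29] leaf, test {P5@t=29}
          N11 x:[82/3,86/3] y:[29,31] z:[86/3,91/3] -> miss, prune
    N19 x:[74/3,97/3] y:[6,25] z:[21,23] -> miss, prune

17 AABB tests over nodes [0, 10, 24, 7, 16, 20, 9, 27, 17, 15, 1, 8, 22, 23, 2, 11, 19]; 1 leaf entered; closest P5.

== RESULT ==
[0, 10, 24, 7, 16, 20, 9, 27, 17, 15, 1, 8, 22, 23, 2, 11, 19]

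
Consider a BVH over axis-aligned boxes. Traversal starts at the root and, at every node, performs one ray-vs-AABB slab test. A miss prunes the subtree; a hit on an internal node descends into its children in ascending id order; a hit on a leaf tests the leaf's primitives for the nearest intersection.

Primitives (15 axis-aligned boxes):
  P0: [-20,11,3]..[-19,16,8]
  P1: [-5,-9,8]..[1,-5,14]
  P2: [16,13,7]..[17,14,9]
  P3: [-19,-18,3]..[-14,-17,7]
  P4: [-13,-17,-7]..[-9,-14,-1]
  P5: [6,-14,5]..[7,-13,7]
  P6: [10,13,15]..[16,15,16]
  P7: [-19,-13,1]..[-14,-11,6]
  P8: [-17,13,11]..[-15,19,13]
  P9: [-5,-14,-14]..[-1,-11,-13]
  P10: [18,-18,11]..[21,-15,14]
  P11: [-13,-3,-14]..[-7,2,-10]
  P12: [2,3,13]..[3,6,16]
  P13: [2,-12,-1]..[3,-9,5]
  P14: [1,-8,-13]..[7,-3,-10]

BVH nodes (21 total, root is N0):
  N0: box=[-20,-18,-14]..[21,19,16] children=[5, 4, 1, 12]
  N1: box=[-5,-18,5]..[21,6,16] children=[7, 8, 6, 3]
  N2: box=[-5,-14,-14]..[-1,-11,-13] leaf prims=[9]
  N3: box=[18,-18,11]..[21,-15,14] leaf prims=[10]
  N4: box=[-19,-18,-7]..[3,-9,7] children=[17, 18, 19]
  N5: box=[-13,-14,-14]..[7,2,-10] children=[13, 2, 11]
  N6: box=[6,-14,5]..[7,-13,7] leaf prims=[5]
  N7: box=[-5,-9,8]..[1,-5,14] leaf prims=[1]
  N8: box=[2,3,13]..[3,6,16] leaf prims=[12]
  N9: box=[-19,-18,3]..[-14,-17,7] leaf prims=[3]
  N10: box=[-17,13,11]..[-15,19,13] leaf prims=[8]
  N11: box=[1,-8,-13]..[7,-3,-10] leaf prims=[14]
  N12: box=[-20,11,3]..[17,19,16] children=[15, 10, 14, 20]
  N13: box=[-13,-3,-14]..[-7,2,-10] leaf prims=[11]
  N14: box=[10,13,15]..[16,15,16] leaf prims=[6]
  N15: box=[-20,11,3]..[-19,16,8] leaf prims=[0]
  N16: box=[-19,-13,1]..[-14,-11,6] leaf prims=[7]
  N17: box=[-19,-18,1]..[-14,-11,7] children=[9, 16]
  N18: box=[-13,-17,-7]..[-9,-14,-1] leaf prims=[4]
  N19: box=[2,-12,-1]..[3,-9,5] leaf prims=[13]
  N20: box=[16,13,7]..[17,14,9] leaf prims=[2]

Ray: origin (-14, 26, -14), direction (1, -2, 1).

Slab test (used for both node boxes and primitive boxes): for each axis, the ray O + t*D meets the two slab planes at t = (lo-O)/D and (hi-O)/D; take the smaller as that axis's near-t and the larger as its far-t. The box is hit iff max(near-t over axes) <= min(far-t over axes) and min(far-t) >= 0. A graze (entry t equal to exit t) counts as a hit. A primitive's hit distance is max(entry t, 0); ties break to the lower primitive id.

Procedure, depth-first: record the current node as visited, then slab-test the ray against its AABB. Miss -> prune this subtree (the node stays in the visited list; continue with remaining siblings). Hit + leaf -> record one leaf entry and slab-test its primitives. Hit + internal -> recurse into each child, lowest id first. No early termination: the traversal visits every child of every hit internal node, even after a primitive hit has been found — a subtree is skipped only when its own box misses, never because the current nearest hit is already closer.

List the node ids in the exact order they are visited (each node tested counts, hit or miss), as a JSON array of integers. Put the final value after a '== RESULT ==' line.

Walk:
N0 x:[-6,35] y:[7/2,22] z:[0,30] -> hit [7/2,22], descend [1, 4, 5, 12]
  N1 x:[9,35] y:[10,22] z:[19,30] -> hit [19,22], descend [3, 6, 7, 8]
    N3 x:[32,35] y:[41/2,22] z:[25,28] -> miss, prune
    N6 x:[20,21] y:[39/2,20] z:[19,21] -> hit [20,20] leaf, test {P5@t=20}
    N7 x:[9,15] y:[31/2,35/2] z:[22,28] -> miss, prune
    N8 x:[16,17] y:[10,23/2] z:[27,30] -> miss, prune
  N4 x:[-5,17] y:[35/2,22] z:[7,21] -> miss, prune
  N5 x:[1,21] y:[12,20] z:[0,4] -> miss, prune
  N12 x:[-6,31] y:[7/2,15/2] z:[17,30] -> miss, prune

Visited [0, 1, 3, 6, 7, 8, 4, 5, 12]. Tests: 9 box, 1 leaf. Nearest: P5.

== RESULT ==
[0, 1, 3, 6, 7, 8, 4, 5, 12]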